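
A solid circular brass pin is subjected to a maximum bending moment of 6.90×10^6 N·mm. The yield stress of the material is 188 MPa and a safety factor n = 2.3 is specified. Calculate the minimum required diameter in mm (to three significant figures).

d = 95.1 mm

σ_allow = 188/2.3 = 81.74 MPa.
For a solid circular section σ = 32M/(πd³), so d³ = 32M/(π σ_allow) = 32×6900000/(π×81.74) = 859800 mm³.
d = 95.09 mm.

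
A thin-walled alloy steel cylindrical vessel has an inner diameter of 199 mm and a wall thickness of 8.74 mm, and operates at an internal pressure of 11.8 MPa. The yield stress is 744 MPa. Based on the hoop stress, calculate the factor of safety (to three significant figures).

σ_h = pD/(2t) = 11.8×199/(2×8.74) = 134.3 MPa.
n = 744/134.3 = 5.538.

n = 5.54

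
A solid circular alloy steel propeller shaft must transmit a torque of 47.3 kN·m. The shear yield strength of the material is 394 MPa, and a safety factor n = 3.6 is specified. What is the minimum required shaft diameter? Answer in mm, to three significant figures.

Allowable shear stress τ_allow = 394/3.6 = 109.4 MPa.
For a solid shaft τ = 16T/(πd³), so d³ = 16T/(π τ_allow) = 16×4.7300×10^7/(π×109.4) = 2.201×10^6 mm³.
d = (2.201×10^6)^(1/3) = 130.1 mm.

d = 130 mm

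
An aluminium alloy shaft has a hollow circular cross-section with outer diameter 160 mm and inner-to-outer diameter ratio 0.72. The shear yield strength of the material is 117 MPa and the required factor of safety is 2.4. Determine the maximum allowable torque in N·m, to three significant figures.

τ_allow = 117/2.4 = 48.75 MPa.
For a hollow shaft T_allow = τ_allow·πd_o³(1−k⁴)/16 with 1−k⁴ = 0.7313, so πd_o³(1−k⁴)/16 = 588100 mm³.
T_allow = 48.75×588100 = 2.867×10^7 N·mm = 28670 N·m.

T_allow = 28700 N·m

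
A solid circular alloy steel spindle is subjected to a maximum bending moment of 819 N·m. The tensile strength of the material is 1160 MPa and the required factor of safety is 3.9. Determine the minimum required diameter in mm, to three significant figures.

σ_allow = 1160/3.9 = 297.4 MPa.
For a solid circular section σ = 32M/(πd³), so d³ = 32M/(π σ_allow) = 32×819000/(π×297.4) = 28050 mm³.
d = 30.38 mm.

d = 30.4 mm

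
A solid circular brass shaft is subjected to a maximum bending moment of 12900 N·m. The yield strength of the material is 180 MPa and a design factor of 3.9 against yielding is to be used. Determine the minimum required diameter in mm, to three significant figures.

d = 142 mm

σ_allow = 180/3.9 = 46.15 MPa.
For a solid circular section σ = 32M/(πd³), so d³ = 32M/(π σ_allow) = 32×1.2900×10^7/(π×46.15) = 2.847×10^6 mm³.
d = 141.7 mm.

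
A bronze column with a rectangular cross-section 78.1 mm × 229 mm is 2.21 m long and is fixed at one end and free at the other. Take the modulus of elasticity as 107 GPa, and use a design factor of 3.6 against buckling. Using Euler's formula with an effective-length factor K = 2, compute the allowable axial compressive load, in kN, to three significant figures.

Buckling occurs about the weak axis: I_min = h·b³/12 = 229×78.1³/12 = 9.091×10^6 mm⁴ (b = 78.1 mm is the smaller dimension).
Effective length L_e = KL = 2×2.21 m = 4420 mm.
Euler critical load P_cr = π²EI/L_e² = π²×107000×9.091×10^6/4420² = 491400 N.
P_allow = P_cr/n = 491400/3.6 = 136500 N.

P_allow = 137 kN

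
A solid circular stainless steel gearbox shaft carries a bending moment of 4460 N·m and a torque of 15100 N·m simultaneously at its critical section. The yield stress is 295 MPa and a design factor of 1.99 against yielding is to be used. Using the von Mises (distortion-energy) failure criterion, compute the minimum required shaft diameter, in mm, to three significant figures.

d = 98.3 mm

σ_allow = σ_y/n = 295/1.99 = 148.2 MPa.
For a solid shaft σ_b = 32M/(πd³) and τ = 16T/(πd³), so the von Mises stress is σ' = (16/πd³)·√(4M²+3T²).
√(4M²+3T²) = √(4×(4.460×10^6)² + 3×(1.510×10^7)²) = 2.763×10^7 N·mm.
d³ = 16×2.763×10^7/(π×148.2) = 949400 mm³.
d = 98.28 mm.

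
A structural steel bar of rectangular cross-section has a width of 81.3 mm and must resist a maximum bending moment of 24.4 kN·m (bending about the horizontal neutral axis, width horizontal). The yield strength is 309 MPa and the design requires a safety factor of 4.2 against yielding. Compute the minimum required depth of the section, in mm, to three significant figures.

σ_allow = 309/4.2 = 73.57 MPa.
For a rectangular section σ = 6M/(bh²), so h² = 6M/(b σ_allow) = 6×2.4400×10^7/(81.3×73.57) = 24480 mm².
h = 156.4 mm.

h = 156 mm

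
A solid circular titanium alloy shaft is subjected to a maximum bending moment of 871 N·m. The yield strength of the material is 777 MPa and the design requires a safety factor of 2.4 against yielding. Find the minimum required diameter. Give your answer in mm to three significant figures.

d = 30.1 mm

σ_allow = 777/2.4 = 323.8 MPa.
For a solid circular section σ = 32M/(πd³), so d³ = 32M/(π σ_allow) = 32×871000/(π×323.8) = 27400 mm³.
d = 30.15 mm.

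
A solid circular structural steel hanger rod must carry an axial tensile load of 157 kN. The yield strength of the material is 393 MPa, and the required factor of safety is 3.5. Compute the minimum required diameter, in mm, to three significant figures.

d = 42.2 mm

Allowable stress σ_allow = 393/3.5 = 112.3 MPa.
Required area A = F/σ_allow = 157000/112.3 = 1398 mm².
A = πd²/4 → d = √(4A/π) = 42.19 mm.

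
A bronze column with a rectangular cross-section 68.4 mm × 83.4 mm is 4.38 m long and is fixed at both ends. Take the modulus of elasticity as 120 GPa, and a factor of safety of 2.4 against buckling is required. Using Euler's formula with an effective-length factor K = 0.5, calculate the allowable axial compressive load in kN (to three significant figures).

P_allow = 229 kN

Buckling occurs about the weak axis: I_min = h·b³/12 = 83.4×68.4³/12 = 2.224×10^6 mm⁴ (b = 68.4 mm is the smaller dimension).
Effective length L_e = KL = 0.5×4.38 m = 2190 mm.
Euler critical load P_cr = π²EI/L_e² = π²×120000×2.224×10^6/2190² = 549200 N.
P_allow = P_cr/n = 549200/2.4 = 228800 N.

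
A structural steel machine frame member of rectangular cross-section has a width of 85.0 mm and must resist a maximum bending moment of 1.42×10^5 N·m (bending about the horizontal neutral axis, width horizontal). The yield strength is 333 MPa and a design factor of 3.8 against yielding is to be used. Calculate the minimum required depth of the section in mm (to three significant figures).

h = 338 mm

σ_allow = 333/3.8 = 87.63 MPa.
For a rectangular section σ = 6M/(bh²), so h² = 6M/(b σ_allow) = 6×1.4200×10^8/(85.0×87.63) = 114400 mm².
h = 338.2 mm.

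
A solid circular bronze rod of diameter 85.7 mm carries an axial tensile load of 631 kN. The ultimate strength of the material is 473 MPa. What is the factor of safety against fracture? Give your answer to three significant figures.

n = 4.32

A = πd²/4 = 5768 mm².
σ = F/A = 631000/5768 = 109.4 MPa.
n = 473/109.4 = 4.324.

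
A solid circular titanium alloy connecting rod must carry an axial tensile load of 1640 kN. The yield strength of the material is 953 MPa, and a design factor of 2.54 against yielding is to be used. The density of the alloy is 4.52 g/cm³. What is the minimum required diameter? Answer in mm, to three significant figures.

Allowable stress σ_allow = 953/2.54 = 375.2 MPa.
Required area A = F/σ_allow = 1640000/375.2 = 4371 mm².
A = πd²/4 → d = √(4A/π) = 74.60 mm.

d = 74.6 mm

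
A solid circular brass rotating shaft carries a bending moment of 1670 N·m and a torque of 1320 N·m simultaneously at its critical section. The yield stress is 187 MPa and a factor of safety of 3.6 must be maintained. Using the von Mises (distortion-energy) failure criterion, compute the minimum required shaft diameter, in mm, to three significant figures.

σ_allow = σ_y/n = 187/3.6 = 51.94 MPa.
For a solid shaft σ_b = 32M/(πd³) and τ = 16T/(πd³), so the von Mises stress is σ' = (16/πd³)·√(4M²+3T²).
√(4M²+3T²) = √(4×(1.670×10^6)² + 3×(1.320×10^6)²) = 4.048×10^6 N·mm.
d³ = 16×4.048×10^6/(π×51.94) = 396800 mm³.
d = 73.49 mm.

d = 73.5 mm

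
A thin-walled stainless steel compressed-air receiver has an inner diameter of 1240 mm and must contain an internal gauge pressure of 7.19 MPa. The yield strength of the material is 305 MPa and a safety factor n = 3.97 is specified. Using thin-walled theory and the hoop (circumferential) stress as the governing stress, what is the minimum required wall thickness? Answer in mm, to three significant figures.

σ_allow = 305/3.97 = 76.83 MPa.
Hoop stress σ_h = pD/(2t), so t = pD/(2σ_allow) = 7.19×1240/(2×76.83) = 58.02 mm.

t = 58.0 mm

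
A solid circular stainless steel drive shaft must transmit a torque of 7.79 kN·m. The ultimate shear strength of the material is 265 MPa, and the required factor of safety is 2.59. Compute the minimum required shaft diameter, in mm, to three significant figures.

d = 72.9 mm

Allowable shear stress τ_allow = 265/2.59 = 102.3 MPa.
For a solid shaft τ = 16T/(πd³), so d³ = 16T/(π τ_allow) = 16×7790000/(π×102.3) = 387800 mm³.
d = (387800)^(1/3) = 72.92 mm.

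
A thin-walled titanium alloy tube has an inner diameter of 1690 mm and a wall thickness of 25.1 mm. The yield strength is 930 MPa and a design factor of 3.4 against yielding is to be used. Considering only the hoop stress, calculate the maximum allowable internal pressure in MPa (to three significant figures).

σ_allow = 930/3.4 = 273.5 MPa.
σ_h = pD/(2t) → p_allow = 2σ_allow t/D = 2×273.5×25.1/1690 = 8.125 MPa.

p_allow = 8.12 MPa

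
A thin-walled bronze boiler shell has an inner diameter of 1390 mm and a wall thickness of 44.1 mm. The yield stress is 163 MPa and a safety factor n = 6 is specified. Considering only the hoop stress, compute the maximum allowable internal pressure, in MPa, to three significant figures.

σ_allow = 163/6 = 27.17 MPa.
σ_h = pD/(2t) → p_allow = 2σ_allow t/D = 2×27.17×44.1/1390 = 1.724 MPa.

p_allow = 1.72 MPa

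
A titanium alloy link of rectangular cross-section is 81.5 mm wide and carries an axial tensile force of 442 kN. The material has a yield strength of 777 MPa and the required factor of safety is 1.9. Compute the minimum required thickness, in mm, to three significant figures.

σ_allow = 777/1.9 = 408.9 MPa.
Required area A = F/σ_allow = 442000/408.9 = 1081 mm².
t = A/w = 1081/81.5 = 13.26 mm.

t = 13.3 mm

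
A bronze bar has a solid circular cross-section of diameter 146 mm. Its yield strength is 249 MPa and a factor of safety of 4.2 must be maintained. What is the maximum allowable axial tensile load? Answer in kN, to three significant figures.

σ_allow = 249/4.2 = 59.29 MPa.
A = πd²/4 = π×146²/4 = 16740 mm².
F_allow = σ_allow × A = 59.29×16740 = 992500 N.

F_allow = 993 kN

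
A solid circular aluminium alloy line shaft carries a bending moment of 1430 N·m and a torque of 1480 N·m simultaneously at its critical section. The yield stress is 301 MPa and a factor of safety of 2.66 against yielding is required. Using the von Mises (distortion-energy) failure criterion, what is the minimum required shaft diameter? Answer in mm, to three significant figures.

σ_allow = σ_y/n = 301/2.66 = 113.2 MPa.
For a solid shaft σ_b = 32M/(πd³) and τ = 16T/(πd³), so the von Mises stress is σ' = (16/πd³)·√(4M²+3T²).
√(4M²+3T²) = √(4×(1.430×10^6)² + 3×(1.480×10^6)²) = 3.841×10^6 N·mm.
d³ = 16×3.841×10^6/(π×113.2) = 172900 mm³.
d = 55.71 mm.

d = 55.7 mm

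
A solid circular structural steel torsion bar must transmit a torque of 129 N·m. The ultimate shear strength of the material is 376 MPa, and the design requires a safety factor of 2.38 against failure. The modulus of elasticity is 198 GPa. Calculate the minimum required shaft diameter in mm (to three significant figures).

d = 16.1 mm

Allowable shear stress τ_allow = 376/2.38 = 158.0 MPa.
For a solid shaft τ = 16T/(πd³), so d³ = 16T/(π τ_allow) = 16×129000/(π×158.0) = 4159 mm³.
d = (4159)^(1/3) = 16.08 mm.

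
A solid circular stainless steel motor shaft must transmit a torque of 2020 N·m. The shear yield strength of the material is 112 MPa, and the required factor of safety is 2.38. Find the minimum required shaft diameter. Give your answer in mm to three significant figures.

d = 60.2 mm

Allowable shear stress τ_allow = 112/2.38 = 47.06 MPa.
For a solid shaft τ = 16T/(πd³), so d³ = 16T/(π τ_allow) = 16×2020000/(π×47.06) = 218600 mm³.
d = (218600)^(1/3) = 60.24 mm.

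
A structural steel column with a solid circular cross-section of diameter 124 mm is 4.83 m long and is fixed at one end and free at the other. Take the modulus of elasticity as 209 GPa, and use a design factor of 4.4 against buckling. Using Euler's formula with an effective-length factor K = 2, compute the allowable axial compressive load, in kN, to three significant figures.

I = πd⁴/64 = π×124⁴/64 = 1.161×10^7 mm⁴.
Effective length L_e = KL = 2×4.83 m = 9660 mm.
Euler critical load P_cr = π²EI/L_e² = π²×209000×1.161×10^7/9660² = 256500 N.
P_allow = P_cr/n = 256500/4.4 = 58300 N.

P_allow = 58.3 kN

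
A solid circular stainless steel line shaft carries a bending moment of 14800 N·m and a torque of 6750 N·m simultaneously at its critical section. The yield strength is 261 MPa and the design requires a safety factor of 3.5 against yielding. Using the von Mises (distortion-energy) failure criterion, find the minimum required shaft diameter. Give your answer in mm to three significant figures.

d = 130 mm

σ_allow = σ_y/n = 261/3.5 = 74.57 MPa.
For a solid shaft σ_b = 32M/(πd³) and τ = 16T/(πd³), so the von Mises stress is σ' = (16/πd³)·√(4M²+3T²).
√(4M²+3T²) = √(4×(1.480×10^7)² + 3×(6.750×10^6)²) = 3.183×10^7 N·mm.
d³ = 16×3.183×10^7/(π×74.57) = 2.174×10^6 mm³.
d = 129.5 mm.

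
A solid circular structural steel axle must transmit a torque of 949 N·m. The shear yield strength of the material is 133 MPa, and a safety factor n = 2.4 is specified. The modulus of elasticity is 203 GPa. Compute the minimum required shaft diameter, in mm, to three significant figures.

Allowable shear stress τ_allow = 133/2.4 = 55.42 MPa.
For a solid shaft τ = 16T/(πd³), so d³ = 16T/(π τ_allow) = 16×949000/(π×55.42) = 87220 mm³.
d = (87220)^(1/3) = 44.35 mm.

d = 44.3 mm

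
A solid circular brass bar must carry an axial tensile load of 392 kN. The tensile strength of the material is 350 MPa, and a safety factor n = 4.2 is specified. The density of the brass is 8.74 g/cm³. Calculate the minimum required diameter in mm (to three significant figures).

d = 77.4 mm

Allowable stress σ_allow = 350/4.2 = 83.33 MPa.
Required area A = F/σ_allow = 392000/83.33 = 4704 mm².
A = πd²/4 → d = √(4A/π) = 77.39 mm.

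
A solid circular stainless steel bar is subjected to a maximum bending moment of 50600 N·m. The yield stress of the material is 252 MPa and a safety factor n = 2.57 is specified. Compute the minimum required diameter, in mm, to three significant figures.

σ_allow = 252/2.57 = 98.05 MPa.
For a solid circular section σ = 32M/(πd³), so d³ = 32M/(π σ_allow) = 32×5.0600×10^7/(π×98.05) = 5.256×10^6 mm³.
d = 173.9 mm.

d = 174 mm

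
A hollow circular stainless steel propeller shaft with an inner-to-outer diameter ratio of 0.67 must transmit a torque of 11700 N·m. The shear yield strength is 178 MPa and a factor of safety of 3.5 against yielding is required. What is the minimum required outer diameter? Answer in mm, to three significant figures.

τ_allow = 178/3.5 = 50.86 MPa.
For a hollow shaft τ = 16T/[πd_o³(1−k⁴)] with k = 0.67, so 1−k⁴ = 0.7985.
d_o³ = 16T/[π τ_allow (1−k⁴)] = 16×1.1700×10^7/(π×50.86×0.7985) = 1.467×10^6 mm³.
d_o = 113.6 mm.

d_o = 114 mm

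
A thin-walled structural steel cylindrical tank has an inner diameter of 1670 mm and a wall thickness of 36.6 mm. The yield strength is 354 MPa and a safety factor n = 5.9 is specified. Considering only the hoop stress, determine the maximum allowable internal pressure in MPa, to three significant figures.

σ_allow = 354/5.9 = 60.00 MPa.
σ_h = pD/(2t) → p_allow = 2σ_allow t/D = 2×60.00×36.6/1670 = 2.630 MPa.

p_allow = 2.63 MPa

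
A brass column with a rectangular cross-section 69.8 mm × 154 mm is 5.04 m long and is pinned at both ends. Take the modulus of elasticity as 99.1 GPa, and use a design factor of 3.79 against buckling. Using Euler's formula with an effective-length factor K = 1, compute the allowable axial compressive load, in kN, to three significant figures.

Buckling occurs about the weak axis: I_min = h·b³/12 = 154×69.8³/12 = 4.364×10^6 mm⁴ (b = 69.8 mm is the smaller dimension).
Effective length L_e = KL = 1×5.04 m = 5040 mm.
Euler critical load P_cr = π²EI/L_e² = π²×99100×4.364×10^6/5040² = 168000 N.
P_allow = P_cr/n = 168000/3.79 = 44340 N.

P_allow = 44.3 kN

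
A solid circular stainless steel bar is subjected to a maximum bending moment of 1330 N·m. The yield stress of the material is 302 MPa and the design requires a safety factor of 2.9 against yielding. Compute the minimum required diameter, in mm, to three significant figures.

σ_allow = 302/2.9 = 104.1 MPa.
For a solid circular section σ = 32M/(πd³), so d³ = 32M/(π σ_allow) = 32×1330000/(π×104.1) = 130100 mm³.
d = 50.67 mm.

d = 50.7 mm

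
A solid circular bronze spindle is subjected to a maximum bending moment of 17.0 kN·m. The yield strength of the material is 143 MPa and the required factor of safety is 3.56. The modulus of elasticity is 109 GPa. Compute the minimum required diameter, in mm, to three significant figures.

d = 163 mm

σ_allow = 143/3.56 = 40.17 MPa.
For a solid circular section σ = 32M/(πd³), so d³ = 32M/(π σ_allow) = 32×1.7000×10^7/(π×40.17) = 4.311×10^6 mm³.
d = 162.7 mm.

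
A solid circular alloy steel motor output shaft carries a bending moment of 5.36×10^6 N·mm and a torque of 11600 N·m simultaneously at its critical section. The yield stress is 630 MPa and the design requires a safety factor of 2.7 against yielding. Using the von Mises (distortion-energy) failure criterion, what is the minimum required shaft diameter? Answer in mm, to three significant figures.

d = 79.2 mm

σ_allow = σ_y/n = 630/2.7 = 233.3 MPa.
For a solid shaft σ_b = 32M/(πd³) and τ = 16T/(πd³), so the von Mises stress is σ' = (16/πd³)·√(4M²+3T²).
√(4M²+3T²) = √(4×(5.360×10^6)² + 3×(1.160×10^7)²) = 2.277×10^7 N·mm.
d³ = 16×2.277×10^7/(π×233.3) = 497100 mm³.
d = 79.21 mm.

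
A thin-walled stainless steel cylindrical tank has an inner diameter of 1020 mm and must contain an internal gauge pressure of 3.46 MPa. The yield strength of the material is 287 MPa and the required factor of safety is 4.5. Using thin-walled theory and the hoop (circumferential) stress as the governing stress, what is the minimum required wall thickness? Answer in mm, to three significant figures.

t = 27.7 mm

σ_allow = 287/4.5 = 63.78 MPa.
Hoop stress σ_h = pD/(2t), so t = pD/(2σ_allow) = 3.46×1020/(2×63.78) = 27.67 mm.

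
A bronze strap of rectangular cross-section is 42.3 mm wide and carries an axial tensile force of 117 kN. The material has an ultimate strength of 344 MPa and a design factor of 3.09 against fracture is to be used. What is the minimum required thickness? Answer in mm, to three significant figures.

σ_allow = 344/3.09 = 111.3 MPa.
Required area A = F/σ_allow = 117000/111.3 = 1051 mm².
t = A/w = 1051/42.3 = 24.85 mm.

t = 24.8 mm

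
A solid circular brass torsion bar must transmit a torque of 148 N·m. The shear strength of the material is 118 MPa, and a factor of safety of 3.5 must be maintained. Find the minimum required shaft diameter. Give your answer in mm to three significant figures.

Allowable shear stress τ_allow = 118/3.5 = 33.71 MPa.
For a solid shaft τ = 16T/(πd³), so d³ = 16T/(π τ_allow) = 16×148000/(π×33.71) = 22360 mm³.
d = (22360)^(1/3) = 28.17 mm.

d = 28.2 mm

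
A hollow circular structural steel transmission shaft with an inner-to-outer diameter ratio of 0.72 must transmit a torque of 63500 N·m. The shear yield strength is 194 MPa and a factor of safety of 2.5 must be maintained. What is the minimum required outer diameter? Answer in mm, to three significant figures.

d_o = 179 mm

τ_allow = 194/2.5 = 77.60 MPa.
For a hollow shaft τ = 16T/[πd_o³(1−k⁴)] with k = 0.72, so 1−k⁴ = 0.7313.
d_o³ = 16T/[π τ_allow (1−k⁴)] = 16×6.3500×10^7/(π×77.60×0.7313) = 5.699×10^6 mm³.
d_o = 178.6 mm.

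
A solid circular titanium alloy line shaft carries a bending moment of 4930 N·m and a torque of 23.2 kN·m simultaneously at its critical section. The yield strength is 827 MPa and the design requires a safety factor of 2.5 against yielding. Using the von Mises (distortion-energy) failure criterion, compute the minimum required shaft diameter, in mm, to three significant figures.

σ_allow = σ_y/n = 827/2.5 = 330.8 MPa.
For a solid shaft σ_b = 32M/(πd³) and τ = 16T/(πd³), so the von Mises stress is σ' = (16/πd³)·√(4M²+3T²).
√(4M²+3T²) = √(4×(4.930×10^6)² + 3×(2.320×10^7)²) = 4.138×10^7 N·mm.
d³ = 16×4.138×10^7/(π×330.8) = 637000 mm³.
d = 86.04 mm.

d = 86.0 mm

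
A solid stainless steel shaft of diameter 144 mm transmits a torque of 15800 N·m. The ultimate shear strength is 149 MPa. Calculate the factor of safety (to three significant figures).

τ = 16T/(πd³) = 16×1.5800×10^7/(π×144³) = 26.95 MPa.
n = τ_limit/τ = 149/26.95 = 5.529.

n = 5.53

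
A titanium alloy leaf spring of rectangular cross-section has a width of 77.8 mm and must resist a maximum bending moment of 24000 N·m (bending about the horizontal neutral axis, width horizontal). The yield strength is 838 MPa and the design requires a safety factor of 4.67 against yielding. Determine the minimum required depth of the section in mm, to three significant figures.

σ_allow = 838/4.67 = 179.4 MPa.
For a rectangular section σ = 6M/(bh²), so h² = 6M/(b σ_allow) = 6×2.4000×10^7/(77.8×179.4) = 10310 mm².
h = 101.6 mm.

h = 102 mm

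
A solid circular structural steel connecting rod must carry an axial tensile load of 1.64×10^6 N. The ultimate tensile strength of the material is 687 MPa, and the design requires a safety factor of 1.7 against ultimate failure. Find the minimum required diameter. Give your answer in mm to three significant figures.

d = 71.9 mm

Allowable stress σ_allow = 687/1.7 = 404.1 MPa.
Required area A = F/σ_allow = 1640000/404.1 = 4058 mm².
A = πd²/4 → d = √(4A/π) = 71.88 mm.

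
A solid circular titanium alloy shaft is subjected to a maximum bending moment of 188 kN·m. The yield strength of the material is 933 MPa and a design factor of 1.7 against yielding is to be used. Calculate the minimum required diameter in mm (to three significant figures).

σ_allow = 933/1.7 = 548.8 MPa.
For a solid circular section σ = 32M/(πd³), so d³ = 32M/(π σ_allow) = 32×1.8800×10^8/(π×548.8) = 3.489×10^6 mm³.
d = 151.7 mm.

d = 152 mm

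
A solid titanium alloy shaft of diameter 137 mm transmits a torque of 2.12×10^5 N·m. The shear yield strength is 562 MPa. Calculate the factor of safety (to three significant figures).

τ = 16T/(πd³) = 16×2.1200×10^8/(π×137³) = 419.9 MPa.
n = τ_limit/τ = 562/419.9 = 1.338.

n = 1.34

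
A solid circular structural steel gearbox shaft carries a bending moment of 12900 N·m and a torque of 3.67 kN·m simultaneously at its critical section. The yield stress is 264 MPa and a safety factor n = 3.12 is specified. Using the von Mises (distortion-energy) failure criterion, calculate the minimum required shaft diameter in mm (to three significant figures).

d = 117 mm

σ_allow = σ_y/n = 264/3.12 = 84.62 MPa.
For a solid shaft σ_b = 32M/(πd³) and τ = 16T/(πd³), so the von Mises stress is σ' = (16/πd³)·√(4M²+3T²).
√(4M²+3T²) = √(4×(1.290×10^7)² + 3×(3.670×10^6)²) = 2.657×10^7 N·mm.
d³ = 16×2.657×10^7/(π×84.62) = 1.599×10^6 mm³.
d = 116.9 mm.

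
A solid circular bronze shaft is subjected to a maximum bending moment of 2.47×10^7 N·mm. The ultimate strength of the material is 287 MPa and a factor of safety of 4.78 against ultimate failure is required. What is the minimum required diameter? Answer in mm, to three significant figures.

σ_allow = 287/4.78 = 60.04 MPa.
For a solid circular section σ = 32M/(πd³), so d³ = 32M/(π σ_allow) = 32×2.4700×10^7/(π×60.04) = 4.190×10^6 mm³.
d = 161.2 mm.

d = 161 mm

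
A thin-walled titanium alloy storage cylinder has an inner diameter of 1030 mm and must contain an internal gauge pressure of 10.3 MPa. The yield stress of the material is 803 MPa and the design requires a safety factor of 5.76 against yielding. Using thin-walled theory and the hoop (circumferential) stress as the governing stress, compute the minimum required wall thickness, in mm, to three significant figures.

σ_allow = 803/5.76 = 139.4 MPa.
Hoop stress σ_h = pD/(2t), so t = pD/(2σ_allow) = 10.3×1030/(2×139.4) = 38.05 mm.

t = 38.0 mm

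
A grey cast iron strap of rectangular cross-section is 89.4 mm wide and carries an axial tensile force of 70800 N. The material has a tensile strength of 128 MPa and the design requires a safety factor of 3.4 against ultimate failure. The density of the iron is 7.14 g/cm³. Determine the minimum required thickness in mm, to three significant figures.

t = 21.0 mm

σ_allow = 128/3.4 = 37.65 MPa.
Required area A = F/σ_allow = 70800/37.65 = 1881 mm².
t = A/w = 1881/89.4 = 21.04 mm.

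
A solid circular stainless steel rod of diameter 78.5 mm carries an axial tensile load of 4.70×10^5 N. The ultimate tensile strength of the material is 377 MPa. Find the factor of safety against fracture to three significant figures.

A = πd²/4 = 4840 mm².
σ = F/A = 470000/4840 = 97.11 MPa.
n = 377/97.11 = 3.882.

n = 3.88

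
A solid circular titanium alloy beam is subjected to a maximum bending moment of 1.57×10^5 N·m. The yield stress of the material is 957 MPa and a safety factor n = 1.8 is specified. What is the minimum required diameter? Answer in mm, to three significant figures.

d = 144 mm

σ_allow = 957/1.8 = 531.7 MPa.
For a solid circular section σ = 32M/(πd³), so d³ = 32M/(π σ_allow) = 32×1.5700×10^8/(π×531.7) = 3.008×10^6 mm³.
d = 144.4 mm.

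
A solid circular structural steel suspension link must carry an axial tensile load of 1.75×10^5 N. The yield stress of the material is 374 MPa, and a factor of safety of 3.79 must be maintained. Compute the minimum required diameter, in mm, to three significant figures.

Allowable stress σ_allow = 374/3.79 = 98.68 MPa.
Required area A = F/σ_allow = 175000/98.68 = 1773 mm².
A = πd²/4 → d = √(4A/π) = 47.52 mm.

d = 47.5 mm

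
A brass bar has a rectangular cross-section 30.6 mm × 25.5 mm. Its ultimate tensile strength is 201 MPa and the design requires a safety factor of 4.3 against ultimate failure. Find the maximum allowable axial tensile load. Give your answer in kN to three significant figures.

σ_allow = 201/4.3 = 46.74 MPa.
A = 30.6×25.5 = 780.3 mm².
F_allow = σ_allow × A = 46.74×780.3 = 36470 N.

F_allow = 36.5 kN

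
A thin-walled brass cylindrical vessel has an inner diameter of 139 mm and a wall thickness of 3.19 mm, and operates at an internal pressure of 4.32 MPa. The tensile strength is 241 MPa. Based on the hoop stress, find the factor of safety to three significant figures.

σ_h = pD/(2t) = 4.32×139/(2×3.19) = 94.12 MPa.
n = 241/94.12 = 2.561.

n = 2.56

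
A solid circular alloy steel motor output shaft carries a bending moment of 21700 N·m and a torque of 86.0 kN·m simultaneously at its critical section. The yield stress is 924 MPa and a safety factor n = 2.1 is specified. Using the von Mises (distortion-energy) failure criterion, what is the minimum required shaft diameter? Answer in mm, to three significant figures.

d = 122 mm

σ_allow = σ_y/n = 924/2.1 = 440.0 MPa.
For a solid shaft σ_b = 32M/(πd³) and τ = 16T/(πd³), so the von Mises stress is σ' = (16/πd³)·√(4M²+3T²).
√(4M²+3T²) = √(4×(2.170×10^7)² + 3×(8.600×10^7)²) = 1.552×10^8 N·mm.
d³ = 16×1.552×10^8/(π×440.0) = 1.796×10^6 mm³.
d = 121.6 mm.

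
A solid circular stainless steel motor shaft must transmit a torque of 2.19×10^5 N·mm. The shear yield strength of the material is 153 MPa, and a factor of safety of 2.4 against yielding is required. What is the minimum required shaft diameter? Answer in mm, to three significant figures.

d = 26.0 mm

Allowable shear stress τ_allow = 153/2.4 = 63.75 MPa.
For a solid shaft τ = 16T/(πd³), so d³ = 16T/(π τ_allow) = 16×219000/(π×63.75) = 17500 mm³.
d = (17500)^(1/3) = 25.96 mm.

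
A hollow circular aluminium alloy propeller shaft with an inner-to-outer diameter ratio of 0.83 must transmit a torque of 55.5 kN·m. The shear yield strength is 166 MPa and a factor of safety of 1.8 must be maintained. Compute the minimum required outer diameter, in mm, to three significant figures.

d_o = 180 mm

τ_allow = 166/1.8 = 92.22 MPa.
For a hollow shaft τ = 16T/[πd_o³(1−k⁴)] with k = 0.83, so 1−k⁴ = 0.5254.
d_o³ = 16T/[π τ_allow (1−k⁴)] = 16×5.5500×10^7/(π×92.22×0.5254) = 5.833×10^6 mm³.
d_o = 180.0 mm.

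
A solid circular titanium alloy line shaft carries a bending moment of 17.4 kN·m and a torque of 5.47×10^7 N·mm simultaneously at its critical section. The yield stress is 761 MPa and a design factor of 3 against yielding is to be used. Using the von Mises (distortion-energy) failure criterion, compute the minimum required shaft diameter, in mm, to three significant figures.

σ_allow = σ_y/n = 761/3 = 253.7 MPa.
For a solid shaft σ_b = 32M/(πd³) and τ = 16T/(πd³), so the von Mises stress is σ' = (16/πd³)·√(4M²+3T²).
√(4M²+3T²) = √(4×(1.740×10^7)² + 3×(5.470×10^7)²) = 1.009×10^8 N·mm.
d³ = 16×1.009×10^8/(π×253.7) = 2.026×10^6 mm³.
d = 126.5 mm.

d = 127 mm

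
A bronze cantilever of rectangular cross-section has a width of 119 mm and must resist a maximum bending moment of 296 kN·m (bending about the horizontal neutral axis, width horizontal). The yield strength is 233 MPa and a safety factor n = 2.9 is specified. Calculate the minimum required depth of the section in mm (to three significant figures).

σ_allow = 233/2.9 = 80.34 MPa.
For a rectangular section σ = 6M/(bh²), so h² = 6M/(b σ_allow) = 6×2.9600×10^8/(119×80.34) = 185800 mm².
h = 431.0 mm.

h = 431 mm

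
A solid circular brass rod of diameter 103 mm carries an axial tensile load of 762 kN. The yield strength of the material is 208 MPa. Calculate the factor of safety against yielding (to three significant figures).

A = πd²/4 = 8332 mm².
σ = F/A = 762000/8332 = 91.45 MPa.
n = 208/91.45 = 2.274.

n = 2.27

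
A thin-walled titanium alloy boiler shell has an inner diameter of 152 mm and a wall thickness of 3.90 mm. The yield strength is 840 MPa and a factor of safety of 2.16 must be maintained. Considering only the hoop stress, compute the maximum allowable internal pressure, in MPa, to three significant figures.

σ_allow = 840/2.16 = 388.9 MPa.
σ_h = pD/(2t) → p_allow = 2σ_allow t/D = 2×388.9×3.90/152 = 19.96 MPa.

p_allow = 20.0 MPa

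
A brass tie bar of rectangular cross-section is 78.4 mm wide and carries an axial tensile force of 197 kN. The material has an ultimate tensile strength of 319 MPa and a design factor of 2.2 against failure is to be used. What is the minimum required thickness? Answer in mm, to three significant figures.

t = 17.3 mm

σ_allow = 319/2.2 = 145.0 MPa.
Required area A = F/σ_allow = 197000/145.0 = 1359 mm².
t = A/w = 1359/78.4 = 17.33 mm.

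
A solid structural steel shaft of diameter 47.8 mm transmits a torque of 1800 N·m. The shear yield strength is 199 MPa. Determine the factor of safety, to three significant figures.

τ = 16T/(πd³) = 16×1800000/(π×47.8³) = 83.94 MPa.
n = τ_limit/τ = 199/83.94 = 2.371.

n = 2.37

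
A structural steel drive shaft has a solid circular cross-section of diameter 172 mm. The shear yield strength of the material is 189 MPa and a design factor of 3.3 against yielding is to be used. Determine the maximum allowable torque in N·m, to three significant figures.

T_allow = 57200 N·m

τ_allow = 189/3.3 = 57.27 MPa.
For a solid shaft T_allow = τ_allow·πd³/16; πd³/16 = π×172³/16 = 999100 mm³.
T_allow = 57.27×999100 = 5.722×10^7 N·mm = 57220 N·m.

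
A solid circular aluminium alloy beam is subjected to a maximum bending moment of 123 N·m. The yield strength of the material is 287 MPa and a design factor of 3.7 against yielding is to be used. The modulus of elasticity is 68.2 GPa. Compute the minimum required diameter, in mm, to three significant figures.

σ_allow = 287/3.7 = 77.57 MPa.
For a solid circular section σ = 32M/(πd³), so d³ = 32M/(π σ_allow) = 32×123000/(π×77.57) = 16150 mm³.
d = 25.28 mm.

d = 25.3 mm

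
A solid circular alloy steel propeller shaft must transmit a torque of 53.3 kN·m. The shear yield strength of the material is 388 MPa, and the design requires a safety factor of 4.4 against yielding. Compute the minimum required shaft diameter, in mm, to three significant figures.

d = 145 mm

Allowable shear stress τ_allow = 388/4.4 = 88.18 MPa.
For a solid shaft τ = 16T/(πd³), so d³ = 16T/(π τ_allow) = 16×5.3300×10^7/(π×88.18) = 3.078×10^6 mm³.
d = (3.078×10^6)^(1/3) = 145.5 mm.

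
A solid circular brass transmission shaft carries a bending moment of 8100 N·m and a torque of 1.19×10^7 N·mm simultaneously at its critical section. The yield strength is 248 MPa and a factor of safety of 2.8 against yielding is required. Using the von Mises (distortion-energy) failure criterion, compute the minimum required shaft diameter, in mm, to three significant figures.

d = 115 mm

σ_allow = σ_y/n = 248/2.8 = 88.57 MPa.
For a solid shaft σ_b = 32M/(πd³) and τ = 16T/(πd³), so the von Mises stress is σ' = (16/πd³)·√(4M²+3T²).
√(4M²+3T²) = √(4×(8.100×10^6)² + 3×(1.190×10^7)²) = 2.622×10^7 N·mm.
d³ = 16×2.622×10^7/(π×88.57) = 1.507×10^6 mm³.
d = 114.7 mm.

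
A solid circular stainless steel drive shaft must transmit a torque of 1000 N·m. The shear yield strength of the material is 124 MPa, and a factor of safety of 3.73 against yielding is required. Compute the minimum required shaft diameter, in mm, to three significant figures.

Allowable shear stress τ_allow = 124/3.73 = 33.24 MPa.
For a solid shaft τ = 16T/(πd³), so d³ = 16T/(π τ_allow) = 16×1000000/(π×33.24) = 153200 mm³.
d = (153200)^(1/3) = 53.51 mm.

d = 53.5 mm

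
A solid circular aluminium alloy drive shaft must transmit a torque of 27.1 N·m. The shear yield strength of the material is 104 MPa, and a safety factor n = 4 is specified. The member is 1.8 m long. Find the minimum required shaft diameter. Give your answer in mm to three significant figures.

Allowable shear stress τ_allow = 104/4 = 26.00 MPa.
For a solid shaft τ = 16T/(πd³), so d³ = 16T/(π τ_allow) = 16×27100/(π×26.00) = 5308 mm³.
d = (5308)^(1/3) = 17.44 mm.

d = 17.4 mm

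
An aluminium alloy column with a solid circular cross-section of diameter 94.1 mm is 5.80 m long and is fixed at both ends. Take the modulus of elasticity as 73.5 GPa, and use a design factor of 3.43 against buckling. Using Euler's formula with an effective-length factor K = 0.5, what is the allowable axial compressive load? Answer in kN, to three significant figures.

P_allow = 96.8 kN

I = πd⁴/64 = π×94.1⁴/64 = 3.849×10^6 mm⁴.
Effective length L_e = KL = 0.5×5.80 m = 2900 mm.
Euler critical load P_cr = π²EI/L_e² = π²×73500×3.849×10^6/2900² = 332000 N.
P_allow = P_cr/n = 332000/3.43 = 96790 N.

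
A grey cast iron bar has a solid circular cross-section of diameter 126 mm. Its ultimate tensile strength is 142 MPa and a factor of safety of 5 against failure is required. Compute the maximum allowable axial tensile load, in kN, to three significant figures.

F_allow = 354 kN

σ_allow = 142/5 = 28.40 MPa.
A = πd²/4 = π×126²/4 = 12470 mm².
F_allow = σ_allow × A = 28.40×12470 = 354100 N.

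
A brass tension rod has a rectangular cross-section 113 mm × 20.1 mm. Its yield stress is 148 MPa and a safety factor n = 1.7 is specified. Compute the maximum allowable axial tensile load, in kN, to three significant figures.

σ_allow = 148/1.7 = 87.06 MPa.
A = 113×20.1 = 2271 mm².
F_allow = σ_allow × A = 87.06×2271 = 197700 N.

F_allow = 198 kN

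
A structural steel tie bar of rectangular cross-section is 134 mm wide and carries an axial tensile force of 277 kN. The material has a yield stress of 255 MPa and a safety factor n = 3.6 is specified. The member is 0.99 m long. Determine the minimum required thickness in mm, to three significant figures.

t = 29.2 mm

σ_allow = 255/3.6 = 70.83 MPa.
Required area A = F/σ_allow = 277000/70.83 = 3911 mm².
t = A/w = 3911/134 = 29.18 mm.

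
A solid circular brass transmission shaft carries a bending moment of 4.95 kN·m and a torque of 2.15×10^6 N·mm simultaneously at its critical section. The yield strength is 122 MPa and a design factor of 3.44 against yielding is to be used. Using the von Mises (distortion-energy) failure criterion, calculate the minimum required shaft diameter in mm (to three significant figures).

σ_allow = σ_y/n = 122/3.44 = 35.47 MPa.
For a solid shaft σ_b = 32M/(πd³) and τ = 16T/(πd³), so the von Mises stress is σ' = (16/πd³)·√(4M²+3T²).
√(4M²+3T²) = √(4×(4.950×10^6)² + 3×(2.150×10^6)²) = 1.058×10^7 N·mm.
d³ = 16×1.058×10^7/(π×35.47) = 1.519×10^6 mm³.
d = 115.0 mm.

d = 115 mm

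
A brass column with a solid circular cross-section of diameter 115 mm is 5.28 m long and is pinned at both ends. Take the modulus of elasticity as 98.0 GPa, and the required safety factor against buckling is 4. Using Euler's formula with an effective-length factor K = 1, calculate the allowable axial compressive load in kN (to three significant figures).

P_allow = 74.5 kN

I = πd⁴/64 = π×115⁴/64 = 8.585×10^6 mm⁴.
Effective length L_e = KL = 1×5.28 m = 5280 mm.
Euler critical load P_cr = π²EI/L_e² = π²×98000×8.585×10^6/5280² = 297900 N.
P_allow = P_cr/n = 297900/4 = 74470 N.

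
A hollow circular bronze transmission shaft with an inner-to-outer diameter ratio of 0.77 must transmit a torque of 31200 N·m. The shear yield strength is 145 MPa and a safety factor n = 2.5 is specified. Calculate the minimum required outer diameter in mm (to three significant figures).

τ_allow = 145/2.5 = 58.00 MPa.
For a hollow shaft τ = 16T/[πd_o³(1−k⁴)] with k = 0.77, so 1−k⁴ = 0.6485.
d_o³ = 16T/[π τ_allow (1−k⁴)] = 16×3.1200×10^7/(π×58.00×0.6485) = 4.225×10^6 mm³.
d_o = 161.7 mm.

d_o = 162 mm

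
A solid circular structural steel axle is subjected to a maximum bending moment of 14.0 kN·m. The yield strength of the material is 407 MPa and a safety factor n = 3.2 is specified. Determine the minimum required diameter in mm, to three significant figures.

d = 104 mm

σ_allow = 407/3.2 = 127.2 MPa.
For a solid circular section σ = 32M/(πd³), so d³ = 32M/(π σ_allow) = 32×1.4000×10^7/(π×127.2) = 1.121×10^6 mm³.
d = 103.9 mm.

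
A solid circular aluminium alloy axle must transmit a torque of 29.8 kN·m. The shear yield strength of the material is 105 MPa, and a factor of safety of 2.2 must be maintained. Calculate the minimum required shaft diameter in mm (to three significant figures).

Allowable shear stress τ_allow = 105/2.2 = 47.73 MPa.
For a solid shaft τ = 16T/(πd³), so d³ = 16T/(π τ_allow) = 16×2.9800×10^7/(π×47.73) = 3.180×10^6 mm³.
d = (3.180×10^6)^(1/3) = 147.1 mm.

d = 147 mm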